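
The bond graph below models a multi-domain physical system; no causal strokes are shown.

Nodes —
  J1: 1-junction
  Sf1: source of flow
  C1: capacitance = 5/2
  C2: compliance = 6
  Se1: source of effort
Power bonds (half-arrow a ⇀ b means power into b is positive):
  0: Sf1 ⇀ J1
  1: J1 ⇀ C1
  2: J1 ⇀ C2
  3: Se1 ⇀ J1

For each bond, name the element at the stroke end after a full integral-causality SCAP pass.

b0 |Sf1  (source Sf1 imposes f)
b3 |J1  (Se1 fixes effort; stroke away)
b1 |J1  (common-f at J1 fixed by 0)
b2 |J1  (J1: bond 0 brought flow, rest push out)

β0 |Sf1
β1 |J1
β2 |J1
β3 |J1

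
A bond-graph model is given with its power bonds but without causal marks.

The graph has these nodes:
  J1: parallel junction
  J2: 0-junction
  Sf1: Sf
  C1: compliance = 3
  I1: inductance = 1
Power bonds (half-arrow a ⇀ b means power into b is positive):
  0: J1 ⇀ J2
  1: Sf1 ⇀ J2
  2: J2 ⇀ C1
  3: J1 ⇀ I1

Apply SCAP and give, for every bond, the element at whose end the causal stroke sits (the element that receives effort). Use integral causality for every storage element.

#1 stroke at Sf1  (source Sf1 imposes f)
#2 stroke at J2  (C1 integral (e out))
#0 stroke at J1  (0-jn J2 has e-setter on 2)
#3 stroke at I1  (J1: bond 0 brought effort, rest push out)

β0 stroke at J1
β1 stroke at Sf1
β2 stroke at J2
β3 stroke at I1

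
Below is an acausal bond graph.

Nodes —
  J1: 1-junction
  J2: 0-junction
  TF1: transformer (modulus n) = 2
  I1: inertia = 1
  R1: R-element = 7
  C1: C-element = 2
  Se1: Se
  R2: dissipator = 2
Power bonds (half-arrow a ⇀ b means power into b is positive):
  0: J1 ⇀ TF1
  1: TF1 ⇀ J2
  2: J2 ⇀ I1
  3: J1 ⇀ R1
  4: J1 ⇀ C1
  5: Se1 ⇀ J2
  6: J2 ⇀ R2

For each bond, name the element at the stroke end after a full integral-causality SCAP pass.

b5 →J2  (Se1 (Se) sets effort on bond)
b1 →TF1  (J2: bond 5 brought effort, rest push out)
b2 →I1  (J2: bond 5 brought effort, rest push out)
b6 →R2  (J2: bond 5 brought effort, rest push out)
b0 →J1  (TF1: transformer flips bond 1)
b4 →J1  (C1: C, integral causality)
b3 →R1  (only one flow-in slot at J1)

#0 stroke→J1
#1 stroke→TF1
#2 stroke→I1
#3 stroke→R1
#4 stroke→J1
#5 stroke→J2
#6 stroke→R2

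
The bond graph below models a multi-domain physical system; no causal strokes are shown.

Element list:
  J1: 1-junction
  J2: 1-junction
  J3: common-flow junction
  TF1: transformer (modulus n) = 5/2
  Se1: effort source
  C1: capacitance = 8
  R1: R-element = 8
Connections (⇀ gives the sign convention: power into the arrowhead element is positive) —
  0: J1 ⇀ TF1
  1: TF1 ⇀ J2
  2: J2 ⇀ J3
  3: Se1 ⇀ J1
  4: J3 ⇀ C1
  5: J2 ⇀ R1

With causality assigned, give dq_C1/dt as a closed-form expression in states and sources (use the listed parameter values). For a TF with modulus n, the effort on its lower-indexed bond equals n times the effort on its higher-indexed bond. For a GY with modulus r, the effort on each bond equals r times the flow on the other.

β3 →J1  (Se1 fixes effort; stroke away)
β0 →TF1  (J1: last free bond brings flow in)
β1 →J2  (TF1 one-in-one-out from 0)
β4 →J3  (prefer integral on C1)
β2 →J2  (only one flow-in slot at J3)
β5 →R1  (J2: last free bond brings flow in)

dq_C1/dt = E_Se1/20 - q_C1/64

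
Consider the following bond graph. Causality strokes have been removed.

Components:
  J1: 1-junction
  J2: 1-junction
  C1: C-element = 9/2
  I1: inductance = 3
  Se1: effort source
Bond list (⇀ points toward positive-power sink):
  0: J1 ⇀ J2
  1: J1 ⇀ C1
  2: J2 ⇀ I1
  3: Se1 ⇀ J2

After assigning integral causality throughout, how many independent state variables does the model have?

bond 3 stroke at J2  (source Se1 imposes e)
bond 1 stroke at J1  (C1: C, integral causality)
bond 0 stroke at J2  (only one flow-in slot at J1)
bond 2 stroke at I1  (J2: last free bond brings flow in)

2  (C1, I1 all integral)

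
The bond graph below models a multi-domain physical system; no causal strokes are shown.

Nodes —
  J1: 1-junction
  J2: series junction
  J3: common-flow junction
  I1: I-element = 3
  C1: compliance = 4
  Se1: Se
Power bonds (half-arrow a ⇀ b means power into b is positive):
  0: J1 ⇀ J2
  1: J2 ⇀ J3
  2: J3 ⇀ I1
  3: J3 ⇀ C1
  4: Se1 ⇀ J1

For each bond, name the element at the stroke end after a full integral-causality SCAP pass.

β0 stroke at J2
β1 stroke at J3
β2 stroke at I1
β3 stroke at J3
β4 stroke at J1

bond 4 stroke→J1  (Se1 (Se) sets effort on bond)
bond 0 stroke→J2  (J1 needs exactly one f-in)
bond 1 stroke→J3  (J2: last free bond brings flow in)
bond 2 stroke→I1  (I1: I, integral causality)
bond 3 stroke→J3  (J3 flow already set via bond 2)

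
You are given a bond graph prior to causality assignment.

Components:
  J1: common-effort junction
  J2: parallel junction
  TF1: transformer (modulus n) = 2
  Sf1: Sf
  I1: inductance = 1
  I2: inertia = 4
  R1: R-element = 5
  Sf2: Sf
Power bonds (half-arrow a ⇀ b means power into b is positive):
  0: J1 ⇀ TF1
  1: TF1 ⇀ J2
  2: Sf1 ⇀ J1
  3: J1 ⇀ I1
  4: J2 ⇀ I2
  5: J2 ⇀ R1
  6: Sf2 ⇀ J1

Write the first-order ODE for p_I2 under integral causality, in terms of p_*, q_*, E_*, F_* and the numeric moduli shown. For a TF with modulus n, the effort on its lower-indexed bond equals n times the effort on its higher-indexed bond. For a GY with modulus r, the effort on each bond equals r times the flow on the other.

#2 →Sf1  (source Sf1 imposes f)
#6 →Sf2  (Sf2: flow source, stroke at near end)
#3 →I1  (I1 outputs flow p/I1)
#0 →J1  (only one effort-in slot at J1)
#1 →TF1  (TF TF1: opposite of bond 0)
#4 →I2  (I2: I, integral causality)
#5 →J2  (closing 0-jn rule on J2)

dp_I2/dt = 10*F_Sf1 + 10*F_Sf2 - 10*p_I1 - 5*p_I2/4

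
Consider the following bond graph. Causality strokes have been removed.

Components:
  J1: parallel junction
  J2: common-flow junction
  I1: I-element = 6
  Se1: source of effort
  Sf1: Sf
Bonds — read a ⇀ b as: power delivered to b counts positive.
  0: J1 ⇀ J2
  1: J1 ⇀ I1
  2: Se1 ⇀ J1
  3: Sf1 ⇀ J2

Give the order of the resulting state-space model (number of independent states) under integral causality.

1  (I1 all integral)

β2 stroke→J1  (Se1: effort source, stroke at far end)
β3 stroke→Sf1  (Sf1 (Sf) sets flow on bond)
β0 stroke→J2  (common-e at J1 fixed by 2)
β1 stroke→I1  (J1 effort already set via bond 2)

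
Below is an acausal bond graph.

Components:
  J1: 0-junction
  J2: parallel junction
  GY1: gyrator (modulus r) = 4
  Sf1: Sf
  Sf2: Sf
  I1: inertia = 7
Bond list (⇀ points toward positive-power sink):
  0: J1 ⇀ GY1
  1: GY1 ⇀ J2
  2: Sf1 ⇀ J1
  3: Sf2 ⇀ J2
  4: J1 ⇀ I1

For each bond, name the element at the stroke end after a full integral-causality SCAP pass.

β0 →J1
β1 →J2
β2 →Sf1
β3 →Sf2
β4 →I1

b2 |Sf1  (Sf1 fixes flow; stroke at Sf1)
b3 |Sf2  (Sf2 fixes flow; stroke at Sf2)
b1 |J2  (J2: last free bond brings effort in)
b0 |J1  (through GY1, causality inverts; strokes same side of GY1)
b4 |I1  (J1: bond 0 brought effort, rest push out)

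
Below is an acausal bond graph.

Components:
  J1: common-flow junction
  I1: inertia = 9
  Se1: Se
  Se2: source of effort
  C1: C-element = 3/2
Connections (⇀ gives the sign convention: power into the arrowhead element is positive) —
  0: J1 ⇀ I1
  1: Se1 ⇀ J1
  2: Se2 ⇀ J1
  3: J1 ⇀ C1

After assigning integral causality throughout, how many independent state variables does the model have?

2  (C1, I1 all integral)

#1 →J1  (Se1 fixes effort; stroke away)
#2 →J1  (source Se2 imposes e)
#0 →I1  (prefer integral on I1)
#3 →J1  (J1 flow already set via bond 0)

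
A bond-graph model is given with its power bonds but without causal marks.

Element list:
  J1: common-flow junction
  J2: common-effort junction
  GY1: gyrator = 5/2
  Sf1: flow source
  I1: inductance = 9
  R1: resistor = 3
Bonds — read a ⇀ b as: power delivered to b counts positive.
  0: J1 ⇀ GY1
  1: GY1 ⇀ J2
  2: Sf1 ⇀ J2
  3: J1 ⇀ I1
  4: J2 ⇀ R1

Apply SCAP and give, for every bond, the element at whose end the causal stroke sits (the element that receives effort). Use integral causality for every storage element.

b0 stroke→J1
b1 stroke→J2
b2 stroke→Sf1
b3 stroke→I1
b4 stroke→R1

bond 2 |Sf1  (source Sf1 imposes f)
bond 3 |I1  (prefer integral on I1)
bond 0 |J1  (1-jn J1 has f-setter on 3)
bond 1 |J2  (GY1 both-in/both-out from 0)
bond 4 |R1  (J2 effort already set via bond 1)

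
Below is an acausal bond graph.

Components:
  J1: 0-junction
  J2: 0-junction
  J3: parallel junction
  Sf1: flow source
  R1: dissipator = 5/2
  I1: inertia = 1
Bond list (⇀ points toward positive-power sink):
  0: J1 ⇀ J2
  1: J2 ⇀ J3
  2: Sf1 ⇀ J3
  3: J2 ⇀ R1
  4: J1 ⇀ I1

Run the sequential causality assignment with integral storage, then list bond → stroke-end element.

bond 2 stroke→Sf1  (source Sf1 imposes f)
bond 1 stroke→J3  (only one effort-in slot at J3)
bond 4 stroke→I1  (I1 outputs flow p/I1)
bond 0 stroke→J1  (closing 0-jn rule on J1)
bond 3 stroke→J2  (J2: last free bond brings effort in)

#0 stroke→J1
#1 stroke→J3
#2 stroke→Sf1
#3 stroke→J2
#4 stroke→I1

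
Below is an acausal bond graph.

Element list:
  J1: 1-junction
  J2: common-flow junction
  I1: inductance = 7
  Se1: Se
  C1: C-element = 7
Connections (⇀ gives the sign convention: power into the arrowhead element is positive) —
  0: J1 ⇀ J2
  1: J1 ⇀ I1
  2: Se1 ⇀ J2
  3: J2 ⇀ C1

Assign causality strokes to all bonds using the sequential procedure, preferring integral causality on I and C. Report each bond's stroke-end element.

b2 →J2  (Se1: effort source, stroke at far end)
b1 →I1  (I1: I, integral causality)
b0 →J1  (common-f at J1 fixed by 1)
b3 →J2  (J2 flow already set via bond 0)

b0 →J1
b1 →I1
b2 →J2
b3 →J2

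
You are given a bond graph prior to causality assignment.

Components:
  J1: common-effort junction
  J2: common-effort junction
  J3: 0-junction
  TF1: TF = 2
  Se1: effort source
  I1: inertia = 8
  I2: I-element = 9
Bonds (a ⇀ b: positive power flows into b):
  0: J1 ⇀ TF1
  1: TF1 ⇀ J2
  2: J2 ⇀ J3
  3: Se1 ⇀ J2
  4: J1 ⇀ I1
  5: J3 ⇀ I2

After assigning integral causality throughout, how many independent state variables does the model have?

2  (I1, I2 all integral)

β3 stroke→J2  (source Se1 imposes e)
β1 stroke→TF1  (0-jn J2 has e-setter on 3)
β2 stroke→J3  (J2 effort already set via bond 3)
β5 stroke→I2  (0-jn J3 has e-setter on 2)
β0 stroke→J1  (TF TF1: opposite of bond 1)
β4 stroke→I1  (J1 effort already set via bond 0)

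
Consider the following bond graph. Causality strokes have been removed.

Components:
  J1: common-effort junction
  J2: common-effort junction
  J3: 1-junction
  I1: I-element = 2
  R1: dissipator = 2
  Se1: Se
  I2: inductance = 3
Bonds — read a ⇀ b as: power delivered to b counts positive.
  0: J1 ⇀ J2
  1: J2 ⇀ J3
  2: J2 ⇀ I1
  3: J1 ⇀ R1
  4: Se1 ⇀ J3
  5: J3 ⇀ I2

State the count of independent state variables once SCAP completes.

bond 4 →J3  (Se1 fixes effort; stroke away)
bond 2 →I1  (I1 integral (f out))
bond 5 →I2  (I2 outputs flow p/I2)
bond 1 →J3  (1-jn J3 has f-setter on 5)
bond 0 →J2  (only one effort-in slot at J2)
bond 3 →J1  (J1 needs exactly one e-in)

2  (I1, I2 all integral)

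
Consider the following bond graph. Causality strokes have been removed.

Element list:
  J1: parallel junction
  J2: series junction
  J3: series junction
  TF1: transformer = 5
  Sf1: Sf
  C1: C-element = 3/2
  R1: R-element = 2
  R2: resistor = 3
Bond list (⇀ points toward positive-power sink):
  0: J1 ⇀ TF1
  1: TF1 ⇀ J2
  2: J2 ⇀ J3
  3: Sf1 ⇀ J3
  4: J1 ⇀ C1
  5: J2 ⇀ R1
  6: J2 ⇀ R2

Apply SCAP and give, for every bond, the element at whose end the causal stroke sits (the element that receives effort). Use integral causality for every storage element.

bond 0 →TF1
bond 1 →J2
bond 2 →J3
bond 3 →Sf1
bond 4 →J1
bond 5 →J2
bond 6 →J2

β3 stroke at Sf1  (source Sf1 imposes f)
β2 stroke at J3  (1-jn J3 has f-setter on 3)
β1 stroke at J2  (J2: bond 2 brought flow, rest push out)
β5 stroke at J2  (1-jn J2 has f-setter on 2)
β6 stroke at J2  (J2 flow already set via bond 2)
β0 stroke at TF1  (TF TF1: opposite of bond 1)
β4 stroke at J1  (J1 needs exactly one e-in)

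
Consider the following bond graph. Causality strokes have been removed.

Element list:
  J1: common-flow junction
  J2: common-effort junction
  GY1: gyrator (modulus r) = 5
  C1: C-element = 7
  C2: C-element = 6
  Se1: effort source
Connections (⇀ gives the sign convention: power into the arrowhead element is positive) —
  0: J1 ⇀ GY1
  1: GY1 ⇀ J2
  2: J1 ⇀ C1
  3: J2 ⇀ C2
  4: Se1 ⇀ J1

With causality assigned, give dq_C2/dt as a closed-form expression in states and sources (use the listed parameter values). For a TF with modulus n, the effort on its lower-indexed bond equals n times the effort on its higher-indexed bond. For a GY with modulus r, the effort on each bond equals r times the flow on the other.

dq_C2/dt = E_Se1/5 - q_C1/35

b4 stroke at J1  (Se1: effort source, stroke at far end)
b2 stroke at J1  (C1 outputs effort q/C1)
b0 stroke at GY1  (only one flow-in slot at J1)
b1 stroke at GY1  (GY1 both-in/both-out from 0)
b3 stroke at J2  (closing 0-jn rule on J2)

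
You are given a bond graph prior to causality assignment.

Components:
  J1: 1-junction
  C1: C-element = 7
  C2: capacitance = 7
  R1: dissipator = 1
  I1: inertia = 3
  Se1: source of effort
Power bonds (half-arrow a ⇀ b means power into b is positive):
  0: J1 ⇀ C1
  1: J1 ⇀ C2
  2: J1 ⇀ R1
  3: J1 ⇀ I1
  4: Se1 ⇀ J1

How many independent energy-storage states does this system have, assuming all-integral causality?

bond 4 stroke at J1  (source Se1 imposes e)
bond 0 stroke at J1  (C1 outputs effort q/C1)
bond 1 stroke at J1  (C2 integral (e out))
bond 3 stroke at I1  (I1 outputs flow p/I1)
bond 2 stroke at J1  (J1: bond 3 brought flow, rest push out)

3  (C1, C2, I1 all integral)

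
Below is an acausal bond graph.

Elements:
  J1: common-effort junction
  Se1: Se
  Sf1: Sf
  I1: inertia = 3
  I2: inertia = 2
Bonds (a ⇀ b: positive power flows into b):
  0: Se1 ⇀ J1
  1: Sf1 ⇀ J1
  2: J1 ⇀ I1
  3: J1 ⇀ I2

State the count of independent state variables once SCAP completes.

#0 |J1  (Se1 (Se) sets effort on bond)
#1 |Sf1  (source Sf1 imposes f)
#2 |I1  (common-e at J1 fixed by 0)
#3 |I2  (0-jn J1 has e-setter on 0)

2  (I1, I2 all integral)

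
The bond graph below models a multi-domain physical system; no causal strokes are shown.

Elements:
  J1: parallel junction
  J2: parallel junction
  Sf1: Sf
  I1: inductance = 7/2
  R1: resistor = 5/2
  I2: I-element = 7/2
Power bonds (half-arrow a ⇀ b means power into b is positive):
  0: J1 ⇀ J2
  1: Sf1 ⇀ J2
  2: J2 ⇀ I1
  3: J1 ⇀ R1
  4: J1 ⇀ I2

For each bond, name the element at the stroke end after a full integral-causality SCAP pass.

#0 |J2
#1 |Sf1
#2 |I1
#3 |J1
#4 |I2

#1 stroke→Sf1  (Sf1 fixes flow; stroke at Sf1)
#2 stroke→I1  (prefer integral on I1)
#0 stroke→J2  (only one effort-in slot at J2)
#4 stroke→I2  (I2: I, integral causality)
#3 stroke→J1  (J1 needs exactly one e-in)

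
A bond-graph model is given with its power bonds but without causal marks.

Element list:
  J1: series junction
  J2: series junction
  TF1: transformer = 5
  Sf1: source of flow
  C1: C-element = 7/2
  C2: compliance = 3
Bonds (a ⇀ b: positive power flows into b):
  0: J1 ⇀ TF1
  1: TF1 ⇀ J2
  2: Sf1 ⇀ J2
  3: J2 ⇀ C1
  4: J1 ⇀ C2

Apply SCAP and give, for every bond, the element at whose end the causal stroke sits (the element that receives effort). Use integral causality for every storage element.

β0 |TF1
β1 |J2
β2 |Sf1
β3 |J2
β4 |J1

b2 |Sf1  (Sf1 (Sf) sets flow on bond)
b1 |J2  (J2: bond 2 brought flow, rest push out)
b3 |J2  (1-jn J2 has f-setter on 2)
b0 |TF1  (through TF1, causality passes straight; one stroke at TF1)
b4 |J1  (J1 flow already set via bond 0)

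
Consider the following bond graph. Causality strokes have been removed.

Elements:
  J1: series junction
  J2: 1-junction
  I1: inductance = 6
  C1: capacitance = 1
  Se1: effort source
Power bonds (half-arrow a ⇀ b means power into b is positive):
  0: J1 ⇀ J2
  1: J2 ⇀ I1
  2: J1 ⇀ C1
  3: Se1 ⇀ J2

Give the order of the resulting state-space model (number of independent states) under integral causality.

b3 |J2  (Se1 fixes effort; stroke away)
b1 |I1  (I1 integral (f out))
b0 |J2  (common-f at J2 fixed by 1)
b2 |J1  (1-jn J1 has f-setter on 0)

2  (C1, I1 all integral)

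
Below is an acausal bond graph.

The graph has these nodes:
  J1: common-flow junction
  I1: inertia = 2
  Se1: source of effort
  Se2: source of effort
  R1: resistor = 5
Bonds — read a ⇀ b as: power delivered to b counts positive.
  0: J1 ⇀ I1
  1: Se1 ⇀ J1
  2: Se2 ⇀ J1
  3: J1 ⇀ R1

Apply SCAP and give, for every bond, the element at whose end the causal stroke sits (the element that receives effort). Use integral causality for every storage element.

β0 stroke at I1
β1 stroke at J1
β2 stroke at J1
β3 stroke at J1

β1 stroke→J1  (source Se1 imposes e)
β2 stroke→J1  (Se2 fixes effort; stroke away)
β0 stroke→I1  (I1 outputs flow p/I1)
β3 stroke→J1  (1-jn J1 has f-setter on 0)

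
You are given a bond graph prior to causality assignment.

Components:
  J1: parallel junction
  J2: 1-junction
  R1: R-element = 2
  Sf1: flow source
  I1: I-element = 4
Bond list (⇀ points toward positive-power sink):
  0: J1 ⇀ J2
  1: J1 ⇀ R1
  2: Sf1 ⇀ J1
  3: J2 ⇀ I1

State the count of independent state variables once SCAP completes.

b2 →Sf1  (Sf1 (Sf) sets flow on bond)
b3 →I1  (I1 integral (f out))
b0 →J2  (J2 flow already set via bond 3)
b1 →J1  (J1: last free bond brings effort in)

1  (I1 all integral)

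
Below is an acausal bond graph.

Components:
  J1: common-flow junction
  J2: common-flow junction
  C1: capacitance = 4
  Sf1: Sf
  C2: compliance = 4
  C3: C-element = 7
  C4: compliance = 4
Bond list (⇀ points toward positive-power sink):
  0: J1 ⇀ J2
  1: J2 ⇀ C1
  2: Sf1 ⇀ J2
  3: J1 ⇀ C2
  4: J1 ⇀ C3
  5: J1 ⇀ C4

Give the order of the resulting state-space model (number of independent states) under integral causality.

4  (C1, C2, C3, C4 all integral)

β2 stroke at Sf1  (Sf1 (Sf) sets flow on bond)
β0 stroke at J2  (J2 flow already set via bond 2)
β1 stroke at J2  (common-f at J2 fixed by 2)
β3 stroke at J1  (J1 flow already set via bond 0)
β4 stroke at J1  (common-f at J1 fixed by 0)
β5 stroke at J1  (1-jn J1 has f-setter on 0)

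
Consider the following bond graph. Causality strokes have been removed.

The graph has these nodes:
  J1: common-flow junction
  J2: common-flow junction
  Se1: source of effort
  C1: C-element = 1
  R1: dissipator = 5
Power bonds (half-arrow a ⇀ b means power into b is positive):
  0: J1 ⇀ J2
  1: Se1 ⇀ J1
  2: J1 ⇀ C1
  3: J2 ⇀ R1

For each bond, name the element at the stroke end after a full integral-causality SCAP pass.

b0 stroke at J2
b1 stroke at J1
b2 stroke at J1
b3 stroke at R1

bond 1 stroke→J1  (Se1 (Se) sets effort on bond)
bond 2 stroke→J1  (C1: C, integral causality)
bond 0 stroke→J2  (only one flow-in slot at J1)
bond 3 stroke→R1  (J2 needs exactly one f-in)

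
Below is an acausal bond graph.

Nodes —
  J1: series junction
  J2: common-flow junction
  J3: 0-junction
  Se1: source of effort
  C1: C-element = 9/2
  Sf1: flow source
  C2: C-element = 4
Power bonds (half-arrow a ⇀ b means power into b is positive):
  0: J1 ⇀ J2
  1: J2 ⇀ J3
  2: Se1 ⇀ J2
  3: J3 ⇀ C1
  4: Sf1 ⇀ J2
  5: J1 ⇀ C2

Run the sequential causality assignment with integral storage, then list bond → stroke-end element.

#2 →J2  (source Se1 imposes e)
#4 →Sf1  (Sf1 (Sf) sets flow on bond)
#0 →J2  (J2 flow already set via bond 4)
#1 →J2  (J2: bond 4 brought flow, rest push out)
#3 →J3  (closing 0-jn rule on J3)
#5 →J1  (J1: bond 0 brought flow, rest push out)

bond 0 |J2
bond 1 |J2
bond 2 |J2
bond 3 |J3
bond 4 |Sf1
bond 5 |J1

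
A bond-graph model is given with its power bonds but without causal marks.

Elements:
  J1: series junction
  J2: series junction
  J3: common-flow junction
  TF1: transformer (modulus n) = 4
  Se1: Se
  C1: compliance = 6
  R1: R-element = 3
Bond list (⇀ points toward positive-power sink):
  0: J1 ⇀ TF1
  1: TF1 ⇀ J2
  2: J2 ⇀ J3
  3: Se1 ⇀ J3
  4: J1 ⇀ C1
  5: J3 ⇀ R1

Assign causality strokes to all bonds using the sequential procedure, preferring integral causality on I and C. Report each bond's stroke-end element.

b3 stroke at J3  (source Se1 imposes e)
b4 stroke at J1  (C1 outputs effort q/C1)
b0 stroke at TF1  (J1 needs exactly one f-in)
b1 stroke at J2  (TF1: transformer flips bond 0)
b2 stroke at J3  (J2: last free bond brings flow in)
b5 stroke at R1  (J3: last free bond brings flow in)

bond 0 |TF1
bond 1 |J2
bond 2 |J3
bond 3 |J3
bond 4 |J1
bond 5 |R1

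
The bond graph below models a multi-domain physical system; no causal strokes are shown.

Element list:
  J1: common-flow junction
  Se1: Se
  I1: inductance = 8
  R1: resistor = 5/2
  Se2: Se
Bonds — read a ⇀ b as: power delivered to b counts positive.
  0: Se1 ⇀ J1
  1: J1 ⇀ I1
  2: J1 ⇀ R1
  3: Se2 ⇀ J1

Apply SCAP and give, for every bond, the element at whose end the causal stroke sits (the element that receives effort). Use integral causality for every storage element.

β0 →J1  (Se1 (Se) sets effort on bond)
β3 →J1  (Se2 fixes effort; stroke away)
β1 →I1  (I1 integral (f out))
β2 →J1  (1-jn J1 has f-setter on 1)

β0 →J1
β1 →I1
β2 →J1
β3 →J1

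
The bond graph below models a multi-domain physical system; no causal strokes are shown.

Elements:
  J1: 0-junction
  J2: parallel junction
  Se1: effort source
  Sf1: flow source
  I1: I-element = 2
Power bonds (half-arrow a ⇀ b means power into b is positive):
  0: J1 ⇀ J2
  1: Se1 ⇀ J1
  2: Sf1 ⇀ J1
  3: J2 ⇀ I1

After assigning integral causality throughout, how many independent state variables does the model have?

β1 stroke at J1  (source Se1 imposes e)
β2 stroke at Sf1  (source Sf1 imposes f)
β0 stroke at J2  (0-jn J1 has e-setter on 1)
β3 stroke at I1  (common-e at J2 fixed by 0)

1  (I1 all integral)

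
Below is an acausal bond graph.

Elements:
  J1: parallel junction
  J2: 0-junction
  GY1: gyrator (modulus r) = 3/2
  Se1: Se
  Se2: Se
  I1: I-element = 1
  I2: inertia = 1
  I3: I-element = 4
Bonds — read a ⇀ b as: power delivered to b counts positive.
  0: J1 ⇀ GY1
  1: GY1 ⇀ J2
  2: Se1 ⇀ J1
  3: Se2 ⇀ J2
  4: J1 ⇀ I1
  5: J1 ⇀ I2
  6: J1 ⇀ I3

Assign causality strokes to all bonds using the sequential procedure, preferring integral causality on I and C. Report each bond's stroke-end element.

#0 stroke→GY1
#1 stroke→GY1
#2 stroke→J1
#3 stroke→J2
#4 stroke→I1
#5 stroke→I2
#6 stroke→I3

#2 stroke→J1  (Se1: effort source, stroke at far end)
#3 stroke→J2  (Se2: effort source, stroke at far end)
#0 stroke→GY1  (J1: bond 2 brought effort, rest push out)
#4 stroke→I1  (0-jn J1 has e-setter on 2)
#5 stroke→I2  (0-jn J1 has e-setter on 2)
#6 stroke→I3  (J1: bond 2 brought effort, rest push out)
#1 stroke→GY1  (0-jn J2 has e-setter on 3)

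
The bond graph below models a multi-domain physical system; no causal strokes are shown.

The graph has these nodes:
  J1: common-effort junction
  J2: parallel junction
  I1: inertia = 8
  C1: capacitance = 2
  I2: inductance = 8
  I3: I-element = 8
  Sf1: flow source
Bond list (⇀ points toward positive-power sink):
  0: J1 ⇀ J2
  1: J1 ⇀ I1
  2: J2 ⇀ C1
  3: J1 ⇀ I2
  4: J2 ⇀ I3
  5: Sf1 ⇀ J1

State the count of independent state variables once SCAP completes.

4  (C1, I1, I2, I3 all integral)

β5 stroke at Sf1  (Sf1 fixes flow; stroke at Sf1)
β1 stroke at I1  (I1: I, integral causality)
β2 stroke at J2  (C1 integral (e out))
β0 stroke at J1  (J2: bond 2 brought effort, rest push out)
β4 stroke at I3  (0-jn J2 has e-setter on 2)
β3 stroke at I2  (J1: bond 0 brought effort, rest push out)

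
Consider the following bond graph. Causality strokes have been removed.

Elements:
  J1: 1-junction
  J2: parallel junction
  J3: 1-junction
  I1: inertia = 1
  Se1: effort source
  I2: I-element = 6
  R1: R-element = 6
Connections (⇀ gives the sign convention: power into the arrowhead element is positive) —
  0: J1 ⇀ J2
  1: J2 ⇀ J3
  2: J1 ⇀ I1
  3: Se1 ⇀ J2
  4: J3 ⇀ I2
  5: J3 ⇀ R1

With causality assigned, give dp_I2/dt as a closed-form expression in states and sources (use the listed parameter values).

bond 3 |J2  (Se1: effort source, stroke at far end)
bond 0 |J1  (J2 effort already set via bond 3)
bond 1 |J3  (0-jn J2 has e-setter on 3)
bond 2 |I1  (only one flow-in slot at J1)
bond 4 |I2  (I2 outputs flow p/I2)
bond 5 |J3  (1-jn J3 has f-setter on 4)

dp_I2/dt = E_Se1 - p_I2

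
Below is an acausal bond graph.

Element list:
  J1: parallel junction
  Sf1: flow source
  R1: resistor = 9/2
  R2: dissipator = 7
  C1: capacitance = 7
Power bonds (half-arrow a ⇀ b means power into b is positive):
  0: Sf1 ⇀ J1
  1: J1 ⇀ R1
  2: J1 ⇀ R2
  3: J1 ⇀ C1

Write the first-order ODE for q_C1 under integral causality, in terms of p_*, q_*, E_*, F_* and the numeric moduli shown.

#0 stroke→Sf1  (Sf1 fixes flow; stroke at Sf1)
#3 stroke→J1  (C1 integral (e out))
#1 stroke→R1  (J1 effort already set via bond 3)
#2 stroke→R2  (common-e at J1 fixed by 3)

dq_C1/dt = F_Sf1 - 23*q_C1/441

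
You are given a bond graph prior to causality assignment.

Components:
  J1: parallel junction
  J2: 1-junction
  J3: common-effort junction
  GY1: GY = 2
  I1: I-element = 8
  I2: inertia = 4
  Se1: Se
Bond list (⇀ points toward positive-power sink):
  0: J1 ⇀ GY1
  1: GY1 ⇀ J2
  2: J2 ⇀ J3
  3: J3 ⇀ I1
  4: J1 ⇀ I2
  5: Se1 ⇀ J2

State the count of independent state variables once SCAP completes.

b5 stroke at J2  (source Se1 imposes e)
b3 stroke at I1  (I1 integral (f out))
b2 stroke at J3  (only one effort-in slot at J3)
b1 stroke at J2  (J2 flow already set via bond 2)
b0 stroke at J1  (GY1: gyrator matches bond 1)
b4 stroke at I2  (J1: bond 0 brought effort, rest push out)

2  (I1, I2 all integral)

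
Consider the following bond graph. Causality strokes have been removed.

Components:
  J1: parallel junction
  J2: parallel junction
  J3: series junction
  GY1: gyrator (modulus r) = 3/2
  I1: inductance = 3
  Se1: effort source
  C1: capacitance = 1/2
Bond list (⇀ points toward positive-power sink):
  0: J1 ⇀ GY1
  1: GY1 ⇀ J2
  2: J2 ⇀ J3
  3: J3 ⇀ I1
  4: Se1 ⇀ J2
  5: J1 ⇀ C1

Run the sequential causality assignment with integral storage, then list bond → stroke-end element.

#4 |J2  (Se1: effort source, stroke at far end)
#1 |GY1  (0-jn J2 has e-setter on 4)
#2 |J3  (0-jn J2 has e-setter on 4)
#3 |I1  (closing 1-jn rule on J3)
#0 |GY1  (through GY1, causality inverts; strokes same side of GY1)
#5 |J1  (only one effort-in slot at J1)

bond 0 stroke at GY1
bond 1 stroke at GY1
bond 2 stroke at J3
bond 3 stroke at I1
bond 4 stroke at J2
bond 5 stroke at J1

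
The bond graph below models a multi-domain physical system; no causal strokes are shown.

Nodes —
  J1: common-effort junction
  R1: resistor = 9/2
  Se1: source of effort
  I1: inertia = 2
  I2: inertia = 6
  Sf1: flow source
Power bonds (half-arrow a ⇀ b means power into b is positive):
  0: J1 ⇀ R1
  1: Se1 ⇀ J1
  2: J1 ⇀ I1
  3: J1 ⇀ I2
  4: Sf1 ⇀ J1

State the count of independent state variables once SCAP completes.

2  (I1, I2 all integral)

bond 1 stroke→J1  (Se1 fixes effort; stroke away)
bond 4 stroke→Sf1  (source Sf1 imposes f)
bond 0 stroke→R1  (common-e at J1 fixed by 1)
bond 2 stroke→I1  (common-e at J1 fixed by 1)
bond 3 stroke→I2  (0-jn J1 has e-setter on 1)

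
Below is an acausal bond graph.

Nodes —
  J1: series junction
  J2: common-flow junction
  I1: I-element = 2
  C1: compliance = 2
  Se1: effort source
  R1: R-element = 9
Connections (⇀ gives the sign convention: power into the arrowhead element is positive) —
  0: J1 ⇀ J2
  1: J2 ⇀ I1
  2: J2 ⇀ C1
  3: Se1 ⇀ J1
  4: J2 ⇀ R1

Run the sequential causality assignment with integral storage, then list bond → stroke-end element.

bond 3 →J1  (Se1 (Se) sets effort on bond)
bond 0 →J2  (J1: last free bond brings flow in)
bond 1 →I1  (I1 integral (f out))
bond 2 →J2  (J2 flow already set via bond 1)
bond 4 →J2  (1-jn J2 has f-setter on 1)

#0 stroke→J2
#1 stroke→I1
#2 stroke→J2
#3 stroke→J1
#4 stroke→J2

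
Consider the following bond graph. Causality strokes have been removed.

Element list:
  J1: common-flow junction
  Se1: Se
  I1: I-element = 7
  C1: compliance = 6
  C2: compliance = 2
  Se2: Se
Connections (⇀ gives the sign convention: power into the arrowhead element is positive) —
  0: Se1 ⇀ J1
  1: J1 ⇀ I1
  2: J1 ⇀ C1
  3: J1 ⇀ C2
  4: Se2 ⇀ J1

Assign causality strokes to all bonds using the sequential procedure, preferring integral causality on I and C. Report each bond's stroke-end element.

#0 →J1
#1 →I1
#2 →J1
#3 →J1
#4 →J1

#0 stroke at J1  (Se1: effort source, stroke at far end)
#4 stroke at J1  (Se2 fixes effort; stroke away)
#1 stroke at I1  (prefer integral on I1)
#2 stroke at J1  (J1: bond 1 brought flow, rest push out)
#3 stroke at J1  (1-jn J1 has f-setter on 1)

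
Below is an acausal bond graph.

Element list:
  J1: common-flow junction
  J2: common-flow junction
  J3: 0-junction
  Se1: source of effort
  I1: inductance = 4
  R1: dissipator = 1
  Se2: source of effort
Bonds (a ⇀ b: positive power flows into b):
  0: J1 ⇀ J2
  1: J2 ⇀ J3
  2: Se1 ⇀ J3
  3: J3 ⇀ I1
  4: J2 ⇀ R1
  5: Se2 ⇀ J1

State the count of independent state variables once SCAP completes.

#2 →J3  (source Se1 imposes e)
#5 →J1  (Se2 fixes effort; stroke away)
#0 →J2  (closing 1-jn rule on J1)
#1 →J2  (J3: bond 2 brought effort, rest push out)
#3 →I1  (0-jn J3 has e-setter on 2)
#4 →R1  (J2 needs exactly one f-in)

1  (I1 all integral)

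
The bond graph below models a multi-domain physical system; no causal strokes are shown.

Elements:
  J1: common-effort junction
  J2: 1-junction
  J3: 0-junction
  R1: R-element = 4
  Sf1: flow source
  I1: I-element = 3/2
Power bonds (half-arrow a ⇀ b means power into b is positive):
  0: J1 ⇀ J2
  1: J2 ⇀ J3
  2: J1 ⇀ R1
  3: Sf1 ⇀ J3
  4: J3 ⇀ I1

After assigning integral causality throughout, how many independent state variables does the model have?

b3 stroke→Sf1  (source Sf1 imposes f)
b4 stroke→I1  (I1 outputs flow p/I1)
b1 stroke→J3  (closing 0-jn rule on J3)
b0 stroke→J2  (J2: bond 1 brought flow, rest push out)
b2 stroke→J1  (only one effort-in slot at J1)

1  (I1 all integral)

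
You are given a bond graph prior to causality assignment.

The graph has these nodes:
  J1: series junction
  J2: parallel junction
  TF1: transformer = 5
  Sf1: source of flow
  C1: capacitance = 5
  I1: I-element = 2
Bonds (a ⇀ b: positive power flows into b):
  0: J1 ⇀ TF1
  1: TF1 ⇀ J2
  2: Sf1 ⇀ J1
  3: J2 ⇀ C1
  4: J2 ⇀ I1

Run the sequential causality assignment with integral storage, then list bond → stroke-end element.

#0 →J1
#1 →TF1
#2 →Sf1
#3 →J2
#4 →I1

b2 →Sf1  (Sf1 fixes flow; stroke at Sf1)
b0 →J1  (J1 flow already set via bond 2)
b1 →TF1  (TF1 one-in-one-out from 0)
b3 →J2  (C1 outputs effort q/C1)
b4 →I1  (J2 effort already set via bond 3)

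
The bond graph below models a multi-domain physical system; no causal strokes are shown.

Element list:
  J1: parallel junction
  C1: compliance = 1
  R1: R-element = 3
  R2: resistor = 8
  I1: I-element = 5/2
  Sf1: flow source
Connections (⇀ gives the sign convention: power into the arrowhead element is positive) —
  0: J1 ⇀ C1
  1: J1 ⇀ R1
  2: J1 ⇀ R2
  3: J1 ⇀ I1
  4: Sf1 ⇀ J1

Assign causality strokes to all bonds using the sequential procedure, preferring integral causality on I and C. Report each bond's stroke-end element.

β0 stroke→J1
β1 stroke→R1
β2 stroke→R2
β3 stroke→I1
β4 stroke→Sf1

β4 |Sf1  (Sf1 (Sf) sets flow on bond)
β0 |J1  (prefer integral on C1)
β1 |R1  (J1 effort already set via bond 0)
β2 |R2  (0-jn J1 has e-setter on 0)
β3 |I1  (0-jn J1 has e-setter on 0)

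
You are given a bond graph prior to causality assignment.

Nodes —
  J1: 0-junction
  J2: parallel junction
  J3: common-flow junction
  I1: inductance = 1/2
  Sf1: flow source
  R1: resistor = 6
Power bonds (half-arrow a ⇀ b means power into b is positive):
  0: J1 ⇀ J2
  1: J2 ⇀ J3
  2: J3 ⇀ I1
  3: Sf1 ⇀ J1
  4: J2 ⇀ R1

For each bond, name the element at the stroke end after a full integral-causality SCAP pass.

#0 →J1
#1 →J3
#2 →I1
#3 →Sf1
#4 →J2

β3 |Sf1  (Sf1 (Sf) sets flow on bond)
β0 |J1  (J1 needs exactly one e-in)
β2 |I1  (I1 outputs flow p/I1)
β1 |J3  (common-f at J3 fixed by 2)
β4 |J2  (J2: last free bond brings effort in)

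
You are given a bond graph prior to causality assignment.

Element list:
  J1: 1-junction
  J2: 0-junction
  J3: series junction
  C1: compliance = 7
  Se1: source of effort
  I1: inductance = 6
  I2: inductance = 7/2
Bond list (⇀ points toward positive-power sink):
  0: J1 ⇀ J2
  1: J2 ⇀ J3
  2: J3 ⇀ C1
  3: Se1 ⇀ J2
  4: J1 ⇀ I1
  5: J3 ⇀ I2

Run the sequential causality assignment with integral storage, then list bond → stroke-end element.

bond 3 stroke→J2  (Se1: effort source, stroke at far end)
bond 0 stroke→J1  (J2 effort already set via bond 3)
bond 1 stroke→J3  (0-jn J2 has e-setter on 3)
bond 4 stroke→I1  (closing 1-jn rule on J1)
bond 2 stroke→J3  (C1 outputs effort q/C1)
bond 5 stroke→I2  (J3 needs exactly one f-in)

#0 stroke at J1
#1 stroke at J3
#2 stroke at J3
#3 stroke at J2
#4 stroke at I1
#5 stroke at I2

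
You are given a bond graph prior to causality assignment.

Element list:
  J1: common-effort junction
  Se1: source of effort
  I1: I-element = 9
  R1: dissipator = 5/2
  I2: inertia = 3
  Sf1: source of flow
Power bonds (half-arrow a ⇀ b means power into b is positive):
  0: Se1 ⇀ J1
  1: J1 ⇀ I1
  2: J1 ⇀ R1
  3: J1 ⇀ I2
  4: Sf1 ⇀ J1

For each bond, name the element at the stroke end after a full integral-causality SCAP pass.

b0 →J1  (Se1 (Se) sets effort on bond)
b4 →Sf1  (Sf1 (Sf) sets flow on bond)
b1 →I1  (J1: bond 0 brought effort, rest push out)
b2 →R1  (J1 effort already set via bond 0)
b3 →I2  (J1 effort already set via bond 0)

#0 stroke at J1
#1 stroke at I1
#2 stroke at R1
#3 stroke at I2
#4 stroke at Sf1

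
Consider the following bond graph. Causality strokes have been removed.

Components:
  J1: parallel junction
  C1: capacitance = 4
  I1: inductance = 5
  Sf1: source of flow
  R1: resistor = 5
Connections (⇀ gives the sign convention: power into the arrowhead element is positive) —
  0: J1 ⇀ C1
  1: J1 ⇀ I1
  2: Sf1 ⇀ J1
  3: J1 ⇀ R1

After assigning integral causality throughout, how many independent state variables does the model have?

2  (C1, I1 all integral)

b2 stroke at Sf1  (Sf1: flow source, stroke at near end)
b0 stroke at J1  (prefer integral on C1)
b1 stroke at I1  (0-jn J1 has e-setter on 0)
b3 stroke at R1  (J1: bond 0 brought effort, rest push out)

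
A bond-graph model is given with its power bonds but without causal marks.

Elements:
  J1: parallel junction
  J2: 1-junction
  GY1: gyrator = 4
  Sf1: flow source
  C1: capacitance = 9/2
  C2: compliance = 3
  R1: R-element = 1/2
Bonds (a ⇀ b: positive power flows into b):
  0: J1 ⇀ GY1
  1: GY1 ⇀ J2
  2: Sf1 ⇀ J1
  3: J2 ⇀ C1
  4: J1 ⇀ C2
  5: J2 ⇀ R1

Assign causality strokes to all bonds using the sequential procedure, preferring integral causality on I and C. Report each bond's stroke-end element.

bond 2 stroke at Sf1  (Sf1 (Sf) sets flow on bond)
bond 3 stroke at J2  (C1 integral (e out))
bond 4 stroke at J1  (C2 integral (e out))
bond 0 stroke at GY1  (J1: bond 4 brought effort, rest push out)
bond 1 stroke at GY1  (GY1 both-in/both-out from 0)
bond 5 stroke at J2  (J2 flow already set via bond 1)

#0 →GY1
#1 →GY1
#2 →Sf1
#3 →J2
#4 →J1
#5 →J2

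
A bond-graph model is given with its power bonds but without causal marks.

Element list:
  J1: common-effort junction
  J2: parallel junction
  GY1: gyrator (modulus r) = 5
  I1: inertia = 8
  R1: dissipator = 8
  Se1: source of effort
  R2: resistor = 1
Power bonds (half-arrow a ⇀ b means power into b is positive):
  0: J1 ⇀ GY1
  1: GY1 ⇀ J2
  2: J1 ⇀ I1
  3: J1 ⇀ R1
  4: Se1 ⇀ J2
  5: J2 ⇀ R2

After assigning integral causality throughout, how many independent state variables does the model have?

β4 stroke→J2  (Se1 fixes effort; stroke away)
β1 stroke→GY1  (0-jn J2 has e-setter on 4)
β5 stroke→R2  (J2 effort already set via bond 4)
β0 stroke→GY1  (GY1 both-in/both-out from 1)
β2 stroke→I1  (I1 outputs flow p/I1)
β3 stroke→J1  (only one effort-in slot at J1)

1  (I1 all integral)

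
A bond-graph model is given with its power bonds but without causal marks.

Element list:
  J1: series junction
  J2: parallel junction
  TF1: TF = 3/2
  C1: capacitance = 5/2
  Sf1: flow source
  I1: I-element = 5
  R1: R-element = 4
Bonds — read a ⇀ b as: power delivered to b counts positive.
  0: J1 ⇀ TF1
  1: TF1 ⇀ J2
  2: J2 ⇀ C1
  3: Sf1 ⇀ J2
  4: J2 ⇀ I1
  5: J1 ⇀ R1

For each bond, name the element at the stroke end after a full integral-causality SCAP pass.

b0 →J1
b1 →TF1
b2 →J2
b3 →Sf1
b4 →I1
b5 →R1

bond 3 stroke at Sf1  (Sf1: flow source, stroke at near end)
bond 2 stroke at J2  (prefer integral on C1)
bond 1 stroke at TF1  (0-jn J2 has e-setter on 2)
bond 4 stroke at I1  (J2: bond 2 brought effort, rest push out)
bond 0 stroke at J1  (TF TF1: opposite of bond 1)
bond 5 stroke at R1  (only one flow-in slot at J1)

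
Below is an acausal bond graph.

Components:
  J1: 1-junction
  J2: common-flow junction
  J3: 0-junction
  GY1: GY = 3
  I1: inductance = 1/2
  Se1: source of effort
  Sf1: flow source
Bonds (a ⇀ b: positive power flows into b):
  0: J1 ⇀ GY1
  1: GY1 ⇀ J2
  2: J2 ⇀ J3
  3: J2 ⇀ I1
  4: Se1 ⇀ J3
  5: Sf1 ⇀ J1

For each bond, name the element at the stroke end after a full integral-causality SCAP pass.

#4 stroke at J3  (source Se1 imposes e)
#5 stroke at Sf1  (Sf1: flow source, stroke at near end)
#0 stroke at J1  (1-jn J1 has f-setter on 5)
#2 stroke at J2  (0-jn J3 has e-setter on 4)
#1 stroke at J2  (GY1 both-in/both-out from 0)
#3 stroke at I1  (closing 1-jn rule on J2)

b0 |J1
b1 |J2
b2 |J2
b3 |I1
b4 |J3
b5 |Sf1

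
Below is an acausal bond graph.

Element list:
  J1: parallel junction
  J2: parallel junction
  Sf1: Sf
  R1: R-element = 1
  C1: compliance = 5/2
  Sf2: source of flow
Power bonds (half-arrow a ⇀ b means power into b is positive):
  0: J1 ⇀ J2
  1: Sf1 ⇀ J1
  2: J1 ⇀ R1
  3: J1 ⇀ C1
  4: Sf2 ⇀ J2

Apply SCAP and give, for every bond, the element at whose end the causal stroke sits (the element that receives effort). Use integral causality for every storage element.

β0 stroke at J2
β1 stroke at Sf1
β2 stroke at R1
β3 stroke at J1
β4 stroke at Sf2

bond 1 →Sf1  (Sf1 (Sf) sets flow on bond)
bond 4 →Sf2  (Sf2 fixes flow; stroke at Sf2)
bond 0 →J2  (closing 0-jn rule on J2)
bond 3 →J1  (C1 integral (e out))
bond 2 →R1  (J1 effort already set via bond 3)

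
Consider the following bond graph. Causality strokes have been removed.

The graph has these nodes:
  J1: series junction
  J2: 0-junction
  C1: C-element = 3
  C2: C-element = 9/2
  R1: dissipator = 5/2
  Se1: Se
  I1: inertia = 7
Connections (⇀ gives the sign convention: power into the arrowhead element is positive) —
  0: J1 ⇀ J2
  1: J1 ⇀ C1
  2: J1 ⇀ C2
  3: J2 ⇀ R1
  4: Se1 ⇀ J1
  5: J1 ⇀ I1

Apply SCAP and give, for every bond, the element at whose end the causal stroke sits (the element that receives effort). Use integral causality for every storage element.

bond 0 stroke→J1
bond 1 stroke→J1
bond 2 stroke→J1
bond 3 stroke→J2
bond 4 stroke→J1
bond 5 stroke→I1

bond 4 →J1  (Se1 fixes effort; stroke away)
bond 1 →J1  (C1 outputs effort q/C1)
bond 2 →J1  (C2 outputs effort q/C2)
bond 5 →I1  (I1 outputs flow p/I1)
bond 0 →J1  (J1 flow already set via bond 5)
bond 3 →J2  (closing 0-jn rule on J2)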